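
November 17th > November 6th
True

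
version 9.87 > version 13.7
False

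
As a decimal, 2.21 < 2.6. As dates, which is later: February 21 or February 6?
February 21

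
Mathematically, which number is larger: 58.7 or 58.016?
58.7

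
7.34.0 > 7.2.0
True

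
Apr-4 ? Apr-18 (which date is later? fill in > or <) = <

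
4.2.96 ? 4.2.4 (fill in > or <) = >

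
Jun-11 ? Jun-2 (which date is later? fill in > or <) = >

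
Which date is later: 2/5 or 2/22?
2/22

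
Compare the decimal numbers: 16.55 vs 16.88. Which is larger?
16.88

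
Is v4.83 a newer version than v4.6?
Yes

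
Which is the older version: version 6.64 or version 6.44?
version 6.44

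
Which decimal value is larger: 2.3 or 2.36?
2.36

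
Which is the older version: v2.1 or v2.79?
v2.1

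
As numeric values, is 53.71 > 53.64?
True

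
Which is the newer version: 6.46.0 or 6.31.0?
6.46.0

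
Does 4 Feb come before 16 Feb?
Yes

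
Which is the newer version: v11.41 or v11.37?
v11.41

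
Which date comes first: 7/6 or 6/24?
6/24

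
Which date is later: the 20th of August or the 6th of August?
the 20th of August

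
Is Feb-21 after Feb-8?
Yes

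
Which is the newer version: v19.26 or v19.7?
v19.26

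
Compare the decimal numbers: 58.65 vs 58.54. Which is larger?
58.65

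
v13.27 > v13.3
True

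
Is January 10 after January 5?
Yes. Day 10 comes after day 5 in January — this is a date comparison, not a decimal one (the decimal 1.10 would be smaller than 1.5).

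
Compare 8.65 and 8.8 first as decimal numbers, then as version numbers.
As decimals: 8.65 < 8.8. As versions: v8.65 > v8.8 (minor version 65 > 8).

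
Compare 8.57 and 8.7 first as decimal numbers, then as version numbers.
As decimals: 8.57 < 8.7. As versions: v8.57 > v8.7 (minor version 57 > 7).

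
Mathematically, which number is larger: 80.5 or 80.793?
80.793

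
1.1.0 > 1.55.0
False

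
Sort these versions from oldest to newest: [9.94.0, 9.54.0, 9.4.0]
[9.4.0, 9.54.0, 9.94.0]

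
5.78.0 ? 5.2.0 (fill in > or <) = >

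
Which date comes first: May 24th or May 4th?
May 4th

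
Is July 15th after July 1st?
Yes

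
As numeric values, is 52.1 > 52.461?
False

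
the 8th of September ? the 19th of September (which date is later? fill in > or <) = <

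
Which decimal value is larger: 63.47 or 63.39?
63.47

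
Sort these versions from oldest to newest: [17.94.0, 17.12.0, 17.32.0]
[17.12.0, 17.32.0, 17.94.0]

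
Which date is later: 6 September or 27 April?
6 September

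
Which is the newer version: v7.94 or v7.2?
v7.94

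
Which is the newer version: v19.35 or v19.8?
v19.35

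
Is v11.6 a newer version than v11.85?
No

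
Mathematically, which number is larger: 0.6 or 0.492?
0.6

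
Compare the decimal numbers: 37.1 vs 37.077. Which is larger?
37.1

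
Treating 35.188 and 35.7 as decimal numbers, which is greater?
35.7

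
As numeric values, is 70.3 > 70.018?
True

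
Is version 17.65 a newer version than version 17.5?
Yes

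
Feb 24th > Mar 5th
False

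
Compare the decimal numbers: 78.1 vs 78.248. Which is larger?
78.248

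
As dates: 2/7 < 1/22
False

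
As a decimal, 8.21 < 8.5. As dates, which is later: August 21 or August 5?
August 21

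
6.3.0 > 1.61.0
True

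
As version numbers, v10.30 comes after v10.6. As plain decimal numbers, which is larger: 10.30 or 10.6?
10.6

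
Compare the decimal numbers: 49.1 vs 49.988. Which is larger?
49.988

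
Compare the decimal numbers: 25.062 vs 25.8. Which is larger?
25.8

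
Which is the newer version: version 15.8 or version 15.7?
version 15.8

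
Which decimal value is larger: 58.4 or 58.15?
58.4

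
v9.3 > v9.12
False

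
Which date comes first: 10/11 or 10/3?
10/3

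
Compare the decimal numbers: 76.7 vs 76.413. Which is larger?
76.7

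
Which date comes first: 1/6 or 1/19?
1/6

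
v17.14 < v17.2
False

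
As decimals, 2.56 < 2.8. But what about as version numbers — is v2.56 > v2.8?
True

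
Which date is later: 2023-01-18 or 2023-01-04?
2023-01-18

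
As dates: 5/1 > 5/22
False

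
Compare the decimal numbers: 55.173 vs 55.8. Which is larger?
55.8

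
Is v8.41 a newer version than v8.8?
Yes. Version numbers are compared segment by segment as integers, not as decimals: minor version 41 > 8, so v8.41 > v8.8 (even though the decimal 8.41 < 8.8).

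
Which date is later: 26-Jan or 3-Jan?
26-Jan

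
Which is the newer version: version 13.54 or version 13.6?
version 13.54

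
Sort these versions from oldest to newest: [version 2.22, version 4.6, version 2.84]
[version 2.22, version 2.84, version 4.6]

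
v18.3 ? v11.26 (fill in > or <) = >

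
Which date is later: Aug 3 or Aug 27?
Aug 27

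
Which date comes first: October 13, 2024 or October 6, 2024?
October 6, 2024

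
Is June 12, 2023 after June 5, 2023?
Yes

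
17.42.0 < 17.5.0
False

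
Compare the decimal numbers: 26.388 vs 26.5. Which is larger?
26.5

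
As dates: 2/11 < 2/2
False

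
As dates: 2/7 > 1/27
True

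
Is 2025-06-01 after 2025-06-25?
No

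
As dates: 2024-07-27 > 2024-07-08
True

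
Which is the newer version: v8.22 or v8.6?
v8.22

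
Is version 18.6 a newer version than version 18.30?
No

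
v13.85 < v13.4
False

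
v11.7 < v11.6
False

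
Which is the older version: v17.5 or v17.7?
v17.5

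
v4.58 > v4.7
True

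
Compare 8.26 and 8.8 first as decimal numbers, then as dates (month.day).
As decimals: 8.26 < 8.8. As dates: 8/26 is later than 8/8 (day 26 > day 8).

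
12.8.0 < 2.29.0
False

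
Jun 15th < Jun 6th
False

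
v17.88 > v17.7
True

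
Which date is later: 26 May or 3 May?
26 May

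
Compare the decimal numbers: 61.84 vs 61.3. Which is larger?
61.84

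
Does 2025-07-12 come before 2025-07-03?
No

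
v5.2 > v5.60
False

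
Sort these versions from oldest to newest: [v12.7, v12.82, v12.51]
[v12.7, v12.51, v12.82]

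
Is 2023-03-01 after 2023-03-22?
No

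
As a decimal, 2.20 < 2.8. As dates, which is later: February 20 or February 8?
February 20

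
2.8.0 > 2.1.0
True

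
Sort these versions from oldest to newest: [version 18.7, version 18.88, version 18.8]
[version 18.7, version 18.8, version 18.88]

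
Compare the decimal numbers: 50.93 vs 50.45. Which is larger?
50.93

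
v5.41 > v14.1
False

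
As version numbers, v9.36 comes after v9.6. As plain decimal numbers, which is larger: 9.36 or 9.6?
9.6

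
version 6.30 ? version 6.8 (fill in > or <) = >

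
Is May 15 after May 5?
Yes. Day 15 comes after day 5 in May — this is a date comparison, not a decimal one (the decimal 5.15 would be smaller than 5.5).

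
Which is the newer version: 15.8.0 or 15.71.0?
15.71.0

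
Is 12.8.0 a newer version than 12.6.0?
Yes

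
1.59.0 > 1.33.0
True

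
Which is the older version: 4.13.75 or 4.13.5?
4.13.5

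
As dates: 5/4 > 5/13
False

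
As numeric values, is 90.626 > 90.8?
False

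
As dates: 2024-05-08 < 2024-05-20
True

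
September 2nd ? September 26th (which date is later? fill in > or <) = <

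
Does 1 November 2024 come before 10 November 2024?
Yes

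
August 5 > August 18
False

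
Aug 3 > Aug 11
False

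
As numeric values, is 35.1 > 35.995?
False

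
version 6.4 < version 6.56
True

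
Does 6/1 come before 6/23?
Yes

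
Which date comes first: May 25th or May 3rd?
May 3rd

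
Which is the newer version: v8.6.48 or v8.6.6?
v8.6.48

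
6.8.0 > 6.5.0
True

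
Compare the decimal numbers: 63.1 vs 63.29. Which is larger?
63.29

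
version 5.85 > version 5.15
True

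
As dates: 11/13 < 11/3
False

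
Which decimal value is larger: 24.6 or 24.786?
24.786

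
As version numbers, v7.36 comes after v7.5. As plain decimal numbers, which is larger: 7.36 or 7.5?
7.5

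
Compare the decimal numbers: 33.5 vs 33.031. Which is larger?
33.5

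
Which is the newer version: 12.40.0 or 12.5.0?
12.40.0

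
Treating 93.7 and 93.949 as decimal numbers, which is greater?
93.949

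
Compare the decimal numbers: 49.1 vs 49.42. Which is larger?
49.42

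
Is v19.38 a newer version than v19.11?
Yes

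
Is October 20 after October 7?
Yes. Day 20 comes after day 7 in October — this is a date comparison, not a decimal one (the decimal 10.20 would be smaller than 10.7).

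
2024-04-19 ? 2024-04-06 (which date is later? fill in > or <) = >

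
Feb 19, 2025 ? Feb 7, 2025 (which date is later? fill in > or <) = >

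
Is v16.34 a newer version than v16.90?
No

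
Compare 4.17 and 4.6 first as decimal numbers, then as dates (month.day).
As decimals: 4.17 < 4.6. As dates: 4/17 is later than 4/6 (day 17 > day 6).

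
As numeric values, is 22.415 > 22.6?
False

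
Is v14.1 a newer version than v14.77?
No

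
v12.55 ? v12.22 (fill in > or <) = >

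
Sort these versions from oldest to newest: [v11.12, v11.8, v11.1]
[v11.1, v11.8, v11.12]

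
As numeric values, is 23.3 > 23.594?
False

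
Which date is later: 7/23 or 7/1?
7/23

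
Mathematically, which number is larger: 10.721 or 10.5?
10.721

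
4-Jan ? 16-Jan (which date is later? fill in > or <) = <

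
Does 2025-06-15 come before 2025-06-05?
No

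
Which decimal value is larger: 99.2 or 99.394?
99.394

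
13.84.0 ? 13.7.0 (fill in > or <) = >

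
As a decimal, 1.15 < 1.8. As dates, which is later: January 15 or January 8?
January 15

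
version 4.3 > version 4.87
False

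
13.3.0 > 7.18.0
True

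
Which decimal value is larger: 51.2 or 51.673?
51.673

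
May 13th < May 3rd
False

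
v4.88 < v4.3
False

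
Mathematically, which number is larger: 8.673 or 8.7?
8.7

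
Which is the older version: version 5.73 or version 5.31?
version 5.31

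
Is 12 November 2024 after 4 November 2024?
Yes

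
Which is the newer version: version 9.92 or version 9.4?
version 9.92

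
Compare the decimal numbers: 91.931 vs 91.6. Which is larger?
91.931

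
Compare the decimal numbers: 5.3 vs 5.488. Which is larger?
5.488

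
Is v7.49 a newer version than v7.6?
Yes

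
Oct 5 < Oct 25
True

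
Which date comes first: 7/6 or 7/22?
7/6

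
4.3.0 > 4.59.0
False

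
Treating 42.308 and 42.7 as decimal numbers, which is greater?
42.7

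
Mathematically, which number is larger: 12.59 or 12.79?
12.79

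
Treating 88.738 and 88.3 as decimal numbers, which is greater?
88.738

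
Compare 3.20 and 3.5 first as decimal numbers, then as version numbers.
As decimals: 3.20 < 3.5. As versions: v3.20 > v3.5 (minor version 20 > 5).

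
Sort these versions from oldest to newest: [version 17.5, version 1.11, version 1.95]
[version 1.11, version 1.95, version 17.5]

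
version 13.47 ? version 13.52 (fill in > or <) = <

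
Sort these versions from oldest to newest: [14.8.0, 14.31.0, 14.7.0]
[14.7.0, 14.8.0, 14.31.0]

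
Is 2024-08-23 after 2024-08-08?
Yes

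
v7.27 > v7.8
True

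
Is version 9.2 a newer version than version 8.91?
Yes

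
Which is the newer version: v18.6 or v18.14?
v18.14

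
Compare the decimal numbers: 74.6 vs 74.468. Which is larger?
74.6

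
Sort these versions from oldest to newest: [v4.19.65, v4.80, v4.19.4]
[v4.19.4, v4.19.65, v4.80]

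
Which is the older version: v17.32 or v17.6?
v17.6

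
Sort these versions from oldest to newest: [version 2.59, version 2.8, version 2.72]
[version 2.8, version 2.59, version 2.72]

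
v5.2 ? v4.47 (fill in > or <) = >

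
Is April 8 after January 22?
Yes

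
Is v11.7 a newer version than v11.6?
Yes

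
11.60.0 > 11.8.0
True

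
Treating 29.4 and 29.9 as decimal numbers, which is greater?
29.9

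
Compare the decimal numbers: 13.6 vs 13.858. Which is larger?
13.858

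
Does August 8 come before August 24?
Yes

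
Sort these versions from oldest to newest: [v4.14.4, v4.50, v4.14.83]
[v4.14.4, v4.14.83, v4.50]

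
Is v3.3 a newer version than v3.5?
No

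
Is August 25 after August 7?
Yes. Day 25 comes after day 7 in August — this is a date comparison, not a decimal one (the decimal 8.25 would be smaller than 8.7).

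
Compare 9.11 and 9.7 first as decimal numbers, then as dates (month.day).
As decimals: 9.11 < 9.7. As dates: 9/11 is later than 9/7 (day 11 > day 7).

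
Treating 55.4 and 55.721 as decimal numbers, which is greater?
55.721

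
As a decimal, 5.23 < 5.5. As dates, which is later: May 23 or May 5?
May 23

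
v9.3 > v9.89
False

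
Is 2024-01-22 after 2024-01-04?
Yes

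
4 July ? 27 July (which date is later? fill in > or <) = <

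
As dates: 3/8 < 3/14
True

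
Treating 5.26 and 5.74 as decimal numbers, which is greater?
5.74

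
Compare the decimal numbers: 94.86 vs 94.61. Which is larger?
94.86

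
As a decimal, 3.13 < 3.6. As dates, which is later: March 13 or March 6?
March 13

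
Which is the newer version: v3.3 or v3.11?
v3.11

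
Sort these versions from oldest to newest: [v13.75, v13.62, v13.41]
[v13.41, v13.62, v13.75]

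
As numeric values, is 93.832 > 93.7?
True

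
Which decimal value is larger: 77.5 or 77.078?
77.5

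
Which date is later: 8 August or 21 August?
21 August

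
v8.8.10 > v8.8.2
True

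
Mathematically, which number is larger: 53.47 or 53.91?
53.91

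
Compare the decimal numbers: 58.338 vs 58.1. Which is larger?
58.338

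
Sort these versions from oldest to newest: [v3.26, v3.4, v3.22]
[v3.4, v3.22, v3.26]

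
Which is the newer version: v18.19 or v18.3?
v18.19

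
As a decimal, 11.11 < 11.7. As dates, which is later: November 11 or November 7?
November 11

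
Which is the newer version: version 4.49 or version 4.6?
version 4.49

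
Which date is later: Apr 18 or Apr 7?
Apr 18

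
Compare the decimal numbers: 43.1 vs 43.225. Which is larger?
43.225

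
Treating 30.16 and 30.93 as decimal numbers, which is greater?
30.93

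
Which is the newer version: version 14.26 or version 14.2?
version 14.26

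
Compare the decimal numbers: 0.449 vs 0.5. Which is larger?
0.5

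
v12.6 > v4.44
True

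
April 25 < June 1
True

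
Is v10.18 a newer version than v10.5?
Yes. Version numbers are compared segment by segment as integers, not as decimals: minor version 18 > 5, so v10.18 > v10.5 (even though the decimal 10.18 < 10.5).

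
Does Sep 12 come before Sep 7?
No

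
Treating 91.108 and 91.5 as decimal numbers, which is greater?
91.5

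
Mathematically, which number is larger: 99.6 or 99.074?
99.6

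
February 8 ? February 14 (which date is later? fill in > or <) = <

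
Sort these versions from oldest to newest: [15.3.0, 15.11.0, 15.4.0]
[15.3.0, 15.4.0, 15.11.0]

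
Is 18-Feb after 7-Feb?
Yes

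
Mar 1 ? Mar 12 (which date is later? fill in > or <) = <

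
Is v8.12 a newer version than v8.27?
No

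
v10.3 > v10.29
False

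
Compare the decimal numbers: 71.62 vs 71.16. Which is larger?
71.62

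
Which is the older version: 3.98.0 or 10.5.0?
3.98.0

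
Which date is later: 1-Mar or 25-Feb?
1-Mar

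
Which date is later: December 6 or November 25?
December 6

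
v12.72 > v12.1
True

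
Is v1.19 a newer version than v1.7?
Yes. Version numbers are compared segment by segment as integers, not as decimals: minor version 19 > 7, so v1.19 > v1.7 (even though the decimal 1.19 < 1.7).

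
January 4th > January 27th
False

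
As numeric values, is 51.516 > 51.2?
True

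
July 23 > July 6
True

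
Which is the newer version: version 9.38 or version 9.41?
version 9.41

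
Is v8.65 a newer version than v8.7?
Yes. Version numbers are compared segment by segment as integers, not as decimals: minor version 65 > 7, so v8.65 > v8.7 (even though the decimal 8.65 < 8.7).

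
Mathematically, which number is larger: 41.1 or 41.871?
41.871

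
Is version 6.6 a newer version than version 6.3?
Yes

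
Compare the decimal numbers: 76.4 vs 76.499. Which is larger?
76.499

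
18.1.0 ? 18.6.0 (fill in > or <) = <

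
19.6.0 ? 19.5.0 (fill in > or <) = >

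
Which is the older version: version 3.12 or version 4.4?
version 3.12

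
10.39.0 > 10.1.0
True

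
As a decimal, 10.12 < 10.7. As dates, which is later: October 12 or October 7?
October 12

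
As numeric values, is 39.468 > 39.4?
True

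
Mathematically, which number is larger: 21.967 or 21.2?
21.967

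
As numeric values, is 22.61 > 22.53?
True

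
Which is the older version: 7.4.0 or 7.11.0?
7.4.0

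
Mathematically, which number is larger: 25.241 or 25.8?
25.8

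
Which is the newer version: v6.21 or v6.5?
v6.21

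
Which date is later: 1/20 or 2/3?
2/3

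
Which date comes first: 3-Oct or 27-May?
27-May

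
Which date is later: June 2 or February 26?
June 2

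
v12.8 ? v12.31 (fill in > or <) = <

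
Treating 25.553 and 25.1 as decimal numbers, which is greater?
25.553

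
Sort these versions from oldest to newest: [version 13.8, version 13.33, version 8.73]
[version 8.73, version 13.8, version 13.33]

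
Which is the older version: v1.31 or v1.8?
v1.8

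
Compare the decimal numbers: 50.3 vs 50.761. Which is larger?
50.761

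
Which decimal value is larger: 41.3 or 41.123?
41.3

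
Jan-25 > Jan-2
True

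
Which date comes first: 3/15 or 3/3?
3/3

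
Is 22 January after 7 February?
No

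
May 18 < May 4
False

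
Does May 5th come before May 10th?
Yes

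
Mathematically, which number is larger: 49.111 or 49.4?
49.4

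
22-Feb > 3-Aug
False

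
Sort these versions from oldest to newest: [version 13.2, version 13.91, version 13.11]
[version 13.2, version 13.11, version 13.91]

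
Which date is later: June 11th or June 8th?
June 11th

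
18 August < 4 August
False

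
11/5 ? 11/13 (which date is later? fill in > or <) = <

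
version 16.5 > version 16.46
False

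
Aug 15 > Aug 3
True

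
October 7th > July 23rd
True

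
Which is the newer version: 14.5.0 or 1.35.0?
14.5.0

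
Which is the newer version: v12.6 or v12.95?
v12.95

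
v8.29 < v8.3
False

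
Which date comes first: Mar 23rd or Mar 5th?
Mar 5th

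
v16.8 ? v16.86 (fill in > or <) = <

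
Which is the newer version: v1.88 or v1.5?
v1.88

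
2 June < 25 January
False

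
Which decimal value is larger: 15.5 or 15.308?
15.5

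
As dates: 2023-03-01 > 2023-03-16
False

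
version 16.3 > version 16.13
False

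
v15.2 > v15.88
False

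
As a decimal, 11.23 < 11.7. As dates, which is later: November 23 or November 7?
November 23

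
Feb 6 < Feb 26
True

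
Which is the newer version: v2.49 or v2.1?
v2.49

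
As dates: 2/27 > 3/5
False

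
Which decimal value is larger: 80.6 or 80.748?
80.748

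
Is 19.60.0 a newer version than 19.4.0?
Yes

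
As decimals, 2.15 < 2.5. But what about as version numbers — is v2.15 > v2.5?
True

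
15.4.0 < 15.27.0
True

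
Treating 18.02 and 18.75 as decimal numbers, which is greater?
18.75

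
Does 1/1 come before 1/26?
Yes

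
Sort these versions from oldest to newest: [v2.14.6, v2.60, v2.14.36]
[v2.14.6, v2.14.36, v2.60]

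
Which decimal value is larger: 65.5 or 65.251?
65.5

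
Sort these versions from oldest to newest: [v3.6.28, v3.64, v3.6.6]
[v3.6.6, v3.6.28, v3.64]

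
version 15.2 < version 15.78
True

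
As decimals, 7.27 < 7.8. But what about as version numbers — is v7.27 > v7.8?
True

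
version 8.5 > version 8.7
False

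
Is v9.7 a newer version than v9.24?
No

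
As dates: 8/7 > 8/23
False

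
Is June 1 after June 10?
No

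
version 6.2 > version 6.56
False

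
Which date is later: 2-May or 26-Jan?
2-May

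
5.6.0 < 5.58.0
True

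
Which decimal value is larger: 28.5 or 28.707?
28.707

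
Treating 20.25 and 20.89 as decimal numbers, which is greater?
20.89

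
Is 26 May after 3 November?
No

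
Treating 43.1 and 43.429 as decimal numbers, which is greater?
43.429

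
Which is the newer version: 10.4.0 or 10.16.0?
10.16.0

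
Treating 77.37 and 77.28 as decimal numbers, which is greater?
77.37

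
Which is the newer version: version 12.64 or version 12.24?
version 12.64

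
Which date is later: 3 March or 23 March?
23 March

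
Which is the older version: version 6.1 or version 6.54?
version 6.1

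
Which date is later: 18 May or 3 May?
18 May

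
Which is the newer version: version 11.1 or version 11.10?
version 11.10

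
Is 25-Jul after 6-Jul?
Yes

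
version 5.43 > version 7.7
False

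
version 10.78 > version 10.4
True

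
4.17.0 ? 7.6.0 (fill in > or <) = <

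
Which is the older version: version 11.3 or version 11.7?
version 11.3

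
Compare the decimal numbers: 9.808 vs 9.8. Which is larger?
9.808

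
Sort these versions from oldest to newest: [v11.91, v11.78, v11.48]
[v11.48, v11.78, v11.91]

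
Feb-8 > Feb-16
False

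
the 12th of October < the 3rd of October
False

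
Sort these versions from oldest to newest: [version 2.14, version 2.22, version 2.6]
[version 2.6, version 2.14, version 2.22]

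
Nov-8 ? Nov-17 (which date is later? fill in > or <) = <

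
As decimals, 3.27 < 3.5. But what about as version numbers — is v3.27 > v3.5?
True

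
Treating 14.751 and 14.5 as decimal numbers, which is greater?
14.751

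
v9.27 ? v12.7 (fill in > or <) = <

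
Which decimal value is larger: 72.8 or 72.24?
72.8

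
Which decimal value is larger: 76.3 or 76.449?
76.449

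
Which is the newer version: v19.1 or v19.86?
v19.86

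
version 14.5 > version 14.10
False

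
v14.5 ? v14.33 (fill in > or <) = <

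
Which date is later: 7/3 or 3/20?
7/3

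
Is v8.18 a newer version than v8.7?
Yes. Version numbers are compared segment by segment as integers, not as decimals: minor version 18 > 7, so v8.18 > v8.7 (even though the decimal 8.18 < 8.7).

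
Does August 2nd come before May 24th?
No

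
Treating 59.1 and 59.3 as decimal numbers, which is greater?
59.3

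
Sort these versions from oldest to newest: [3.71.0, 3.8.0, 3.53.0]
[3.8.0, 3.53.0, 3.71.0]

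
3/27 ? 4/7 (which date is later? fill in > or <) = <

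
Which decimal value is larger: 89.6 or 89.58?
89.6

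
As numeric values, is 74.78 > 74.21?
True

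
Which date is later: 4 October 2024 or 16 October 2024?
16 October 2024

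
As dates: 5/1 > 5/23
False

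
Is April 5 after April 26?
No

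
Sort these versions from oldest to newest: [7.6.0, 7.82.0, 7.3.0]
[7.3.0, 7.6.0, 7.82.0]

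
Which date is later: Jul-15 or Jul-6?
Jul-15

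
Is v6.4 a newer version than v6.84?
No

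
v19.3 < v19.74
True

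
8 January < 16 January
True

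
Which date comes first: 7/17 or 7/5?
7/5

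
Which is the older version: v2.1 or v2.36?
v2.1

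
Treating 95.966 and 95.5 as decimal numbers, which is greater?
95.966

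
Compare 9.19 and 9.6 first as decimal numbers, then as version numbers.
As decimals: 9.19 < 9.6. As versions: v9.19 > v9.6 (minor version 19 > 6).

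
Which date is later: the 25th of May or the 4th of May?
the 25th of May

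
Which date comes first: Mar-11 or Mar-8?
Mar-8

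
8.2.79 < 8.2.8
False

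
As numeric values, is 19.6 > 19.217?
True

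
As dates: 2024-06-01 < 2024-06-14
True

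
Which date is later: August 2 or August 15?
August 15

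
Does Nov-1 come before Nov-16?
Yes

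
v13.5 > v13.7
False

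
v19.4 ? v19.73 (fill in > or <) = <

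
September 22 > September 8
True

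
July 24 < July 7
False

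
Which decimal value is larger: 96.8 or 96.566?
96.8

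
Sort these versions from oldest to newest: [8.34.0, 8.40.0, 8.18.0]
[8.18.0, 8.34.0, 8.40.0]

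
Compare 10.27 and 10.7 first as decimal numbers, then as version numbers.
As decimals: 10.27 < 10.7. As versions: v10.27 > v10.7 (minor version 27 > 7).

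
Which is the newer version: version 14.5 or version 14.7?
version 14.7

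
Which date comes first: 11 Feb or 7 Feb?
7 Feb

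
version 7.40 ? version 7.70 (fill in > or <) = <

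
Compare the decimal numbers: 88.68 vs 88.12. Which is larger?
88.68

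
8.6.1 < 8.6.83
True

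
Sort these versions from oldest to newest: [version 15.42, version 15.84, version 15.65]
[version 15.42, version 15.65, version 15.84]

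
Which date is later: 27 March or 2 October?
2 October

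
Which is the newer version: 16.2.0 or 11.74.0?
16.2.0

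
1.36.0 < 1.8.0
False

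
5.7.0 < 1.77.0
False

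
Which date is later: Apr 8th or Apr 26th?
Apr 26th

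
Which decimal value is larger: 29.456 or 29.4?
29.456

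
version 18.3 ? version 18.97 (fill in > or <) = <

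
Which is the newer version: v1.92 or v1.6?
v1.92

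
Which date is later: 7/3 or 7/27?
7/27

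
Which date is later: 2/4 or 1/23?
2/4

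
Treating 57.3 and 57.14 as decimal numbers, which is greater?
57.3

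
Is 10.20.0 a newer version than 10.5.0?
Yes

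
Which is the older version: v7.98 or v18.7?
v7.98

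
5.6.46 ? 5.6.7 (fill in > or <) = >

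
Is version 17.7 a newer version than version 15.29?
Yes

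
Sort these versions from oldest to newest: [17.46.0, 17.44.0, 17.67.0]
[17.44.0, 17.46.0, 17.67.0]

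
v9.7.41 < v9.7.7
False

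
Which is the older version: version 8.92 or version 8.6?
version 8.6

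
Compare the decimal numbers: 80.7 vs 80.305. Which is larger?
80.7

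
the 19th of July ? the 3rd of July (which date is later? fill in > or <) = >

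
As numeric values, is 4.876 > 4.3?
True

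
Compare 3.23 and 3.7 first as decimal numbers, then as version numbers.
As decimals: 3.23 < 3.7. As versions: v3.23 > v3.7 (minor version 23 > 7).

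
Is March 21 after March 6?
Yes. Day 21 comes after day 6 in March — this is a date comparison, not a decimal one (the decimal 3.21 would be smaller than 3.6).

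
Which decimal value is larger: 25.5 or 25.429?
25.5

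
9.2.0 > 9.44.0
False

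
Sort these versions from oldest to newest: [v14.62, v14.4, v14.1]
[v14.1, v14.4, v14.62]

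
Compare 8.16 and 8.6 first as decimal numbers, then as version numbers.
As decimals: 8.16 < 8.6. As versions: v8.16 > v8.6 (minor version 16 > 6).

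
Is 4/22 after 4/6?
Yes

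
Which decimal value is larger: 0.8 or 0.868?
0.868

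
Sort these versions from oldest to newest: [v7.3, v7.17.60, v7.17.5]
[v7.3, v7.17.5, v7.17.60]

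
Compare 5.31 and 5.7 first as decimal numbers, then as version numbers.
As decimals: 5.31 < 5.7. As versions: v5.31 > v5.7 (minor version 31 > 7).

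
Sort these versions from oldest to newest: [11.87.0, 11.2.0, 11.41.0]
[11.2.0, 11.41.0, 11.87.0]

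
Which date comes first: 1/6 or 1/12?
1/6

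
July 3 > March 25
True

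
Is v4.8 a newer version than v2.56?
Yes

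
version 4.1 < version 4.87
True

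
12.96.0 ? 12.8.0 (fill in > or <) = >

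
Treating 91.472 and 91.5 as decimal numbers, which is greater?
91.5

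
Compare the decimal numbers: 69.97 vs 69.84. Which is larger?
69.97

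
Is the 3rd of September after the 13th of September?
No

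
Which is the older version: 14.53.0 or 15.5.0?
14.53.0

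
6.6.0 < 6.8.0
True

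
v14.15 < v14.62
True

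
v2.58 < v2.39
False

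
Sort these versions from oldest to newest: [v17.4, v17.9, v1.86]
[v1.86, v17.4, v17.9]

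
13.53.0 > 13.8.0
True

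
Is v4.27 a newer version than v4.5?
Yes. Version numbers are compared segment by segment as integers, not as decimals: minor version 27 > 5, so v4.27 > v4.5 (even though the decimal 4.27 < 4.5).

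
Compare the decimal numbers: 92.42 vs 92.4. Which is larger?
92.42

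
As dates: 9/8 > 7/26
True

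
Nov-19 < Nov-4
False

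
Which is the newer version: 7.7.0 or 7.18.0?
7.18.0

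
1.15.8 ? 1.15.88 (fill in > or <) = <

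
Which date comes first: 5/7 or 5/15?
5/7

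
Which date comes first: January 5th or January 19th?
January 5th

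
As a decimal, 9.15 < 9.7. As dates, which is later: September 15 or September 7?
September 15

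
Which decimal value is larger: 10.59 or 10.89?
10.89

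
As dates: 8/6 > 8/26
False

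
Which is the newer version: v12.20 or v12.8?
v12.20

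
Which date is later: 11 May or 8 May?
11 May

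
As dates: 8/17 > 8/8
True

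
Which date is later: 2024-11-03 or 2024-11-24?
2024-11-24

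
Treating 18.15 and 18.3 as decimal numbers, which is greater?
18.3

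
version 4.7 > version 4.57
False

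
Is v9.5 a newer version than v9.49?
No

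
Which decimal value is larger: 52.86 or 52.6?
52.86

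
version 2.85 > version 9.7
False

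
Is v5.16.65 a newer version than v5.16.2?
Yes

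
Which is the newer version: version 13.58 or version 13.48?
version 13.58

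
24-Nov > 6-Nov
True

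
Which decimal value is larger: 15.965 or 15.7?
15.965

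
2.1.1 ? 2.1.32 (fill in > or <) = <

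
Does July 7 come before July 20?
Yes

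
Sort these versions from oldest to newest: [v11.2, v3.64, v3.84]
[v3.64, v3.84, v11.2]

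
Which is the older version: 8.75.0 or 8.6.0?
8.6.0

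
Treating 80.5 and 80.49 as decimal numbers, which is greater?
80.5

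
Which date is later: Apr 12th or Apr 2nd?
Apr 12th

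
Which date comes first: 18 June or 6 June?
6 June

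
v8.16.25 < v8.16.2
False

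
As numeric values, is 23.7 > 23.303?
True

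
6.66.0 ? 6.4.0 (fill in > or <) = >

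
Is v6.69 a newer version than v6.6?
Yes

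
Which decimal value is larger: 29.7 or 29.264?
29.7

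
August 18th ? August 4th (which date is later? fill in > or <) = >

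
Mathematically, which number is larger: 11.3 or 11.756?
11.756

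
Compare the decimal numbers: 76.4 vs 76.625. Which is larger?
76.625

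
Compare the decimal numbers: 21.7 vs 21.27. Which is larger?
21.7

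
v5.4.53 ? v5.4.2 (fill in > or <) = >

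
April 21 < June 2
True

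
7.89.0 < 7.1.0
False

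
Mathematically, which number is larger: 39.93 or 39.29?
39.93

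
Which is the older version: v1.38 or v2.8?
v1.38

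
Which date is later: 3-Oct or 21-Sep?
3-Oct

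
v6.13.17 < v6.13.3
False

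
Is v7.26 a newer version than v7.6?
Yes. Version numbers are compared segment by segment as integers, not as decimals: minor version 26 > 6, so v7.26 > v7.6 (even though the decimal 7.26 < 7.6).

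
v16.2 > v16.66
False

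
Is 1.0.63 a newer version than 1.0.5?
Yes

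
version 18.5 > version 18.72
False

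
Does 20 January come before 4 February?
Yes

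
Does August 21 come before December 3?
Yes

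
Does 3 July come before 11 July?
Yes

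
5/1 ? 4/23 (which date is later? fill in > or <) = >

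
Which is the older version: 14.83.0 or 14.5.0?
14.5.0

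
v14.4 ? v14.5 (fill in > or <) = <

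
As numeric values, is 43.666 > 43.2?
True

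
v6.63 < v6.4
False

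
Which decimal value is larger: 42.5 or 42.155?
42.5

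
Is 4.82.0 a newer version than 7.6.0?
No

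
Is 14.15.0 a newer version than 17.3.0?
No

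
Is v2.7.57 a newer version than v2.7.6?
Yes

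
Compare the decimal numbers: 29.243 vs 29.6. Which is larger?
29.6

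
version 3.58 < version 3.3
False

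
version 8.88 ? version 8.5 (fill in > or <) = >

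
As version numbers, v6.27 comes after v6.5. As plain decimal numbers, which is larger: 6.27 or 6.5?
6.5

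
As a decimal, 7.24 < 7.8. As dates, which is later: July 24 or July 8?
July 24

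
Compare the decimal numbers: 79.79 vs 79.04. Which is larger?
79.79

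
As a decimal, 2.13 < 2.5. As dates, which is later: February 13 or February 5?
February 13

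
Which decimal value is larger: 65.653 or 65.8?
65.8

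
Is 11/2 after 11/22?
No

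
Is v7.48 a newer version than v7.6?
Yes. Version numbers are compared segment by segment as integers, not as decimals: minor version 48 > 6, so v7.48 > v7.6 (even though the decimal 7.48 < 7.6).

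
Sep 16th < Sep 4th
False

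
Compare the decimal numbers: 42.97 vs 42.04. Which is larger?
42.97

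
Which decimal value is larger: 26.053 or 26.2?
26.2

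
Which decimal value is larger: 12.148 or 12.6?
12.6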